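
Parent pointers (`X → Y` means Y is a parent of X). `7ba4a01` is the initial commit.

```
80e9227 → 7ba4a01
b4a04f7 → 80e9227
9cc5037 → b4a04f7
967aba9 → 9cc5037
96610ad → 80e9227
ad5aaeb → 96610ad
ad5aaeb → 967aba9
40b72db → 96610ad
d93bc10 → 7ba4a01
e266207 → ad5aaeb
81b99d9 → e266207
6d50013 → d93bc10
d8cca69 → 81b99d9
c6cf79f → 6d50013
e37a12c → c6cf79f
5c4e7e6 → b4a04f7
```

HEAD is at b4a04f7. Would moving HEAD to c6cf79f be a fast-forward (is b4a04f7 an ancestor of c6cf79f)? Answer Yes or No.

No

A fast-forward from b4a04f7 to c6cf79f is possible iff b4a04f7 is an ancestor of c6cf79f.
Ancestors of c6cf79f: {6d50013, 7ba4a01, c6cf79f, d93bc10}.
b4a04f7 is not among them, so fast-forward is not possible.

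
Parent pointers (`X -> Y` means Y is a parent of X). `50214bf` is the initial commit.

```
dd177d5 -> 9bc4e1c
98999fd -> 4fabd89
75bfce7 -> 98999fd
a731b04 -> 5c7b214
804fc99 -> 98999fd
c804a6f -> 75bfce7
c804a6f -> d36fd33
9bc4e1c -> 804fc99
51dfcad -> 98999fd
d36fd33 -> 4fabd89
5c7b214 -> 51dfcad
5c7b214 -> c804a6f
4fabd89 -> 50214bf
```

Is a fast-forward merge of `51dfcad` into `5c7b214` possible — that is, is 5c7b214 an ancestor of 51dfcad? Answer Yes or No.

No

A fast-forward from 5c7b214 to 51dfcad is possible iff 5c7b214 is an ancestor of 51dfcad.
Ancestors of 51dfcad: {4fabd89, 50214bf, 51dfcad, 98999fd}.
5c7b214 is not among them, so fast-forward is not possible.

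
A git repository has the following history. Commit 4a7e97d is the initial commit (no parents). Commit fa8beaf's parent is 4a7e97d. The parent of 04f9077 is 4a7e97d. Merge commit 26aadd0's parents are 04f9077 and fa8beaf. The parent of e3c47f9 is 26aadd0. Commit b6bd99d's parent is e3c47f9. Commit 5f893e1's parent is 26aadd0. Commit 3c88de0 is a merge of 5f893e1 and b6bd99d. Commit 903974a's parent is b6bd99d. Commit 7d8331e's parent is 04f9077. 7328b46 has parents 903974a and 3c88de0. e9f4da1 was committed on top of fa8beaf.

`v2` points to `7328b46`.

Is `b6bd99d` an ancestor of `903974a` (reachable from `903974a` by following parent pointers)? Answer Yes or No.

Ancestors of 903974a (commits reachable by following parents): {04f9077, 26aadd0, 4a7e97d, 903974a, b6bd99d, e3c47f9, fa8beaf}.
b6bd99d is in that set, so it is an ancestor of 903974a.

Yes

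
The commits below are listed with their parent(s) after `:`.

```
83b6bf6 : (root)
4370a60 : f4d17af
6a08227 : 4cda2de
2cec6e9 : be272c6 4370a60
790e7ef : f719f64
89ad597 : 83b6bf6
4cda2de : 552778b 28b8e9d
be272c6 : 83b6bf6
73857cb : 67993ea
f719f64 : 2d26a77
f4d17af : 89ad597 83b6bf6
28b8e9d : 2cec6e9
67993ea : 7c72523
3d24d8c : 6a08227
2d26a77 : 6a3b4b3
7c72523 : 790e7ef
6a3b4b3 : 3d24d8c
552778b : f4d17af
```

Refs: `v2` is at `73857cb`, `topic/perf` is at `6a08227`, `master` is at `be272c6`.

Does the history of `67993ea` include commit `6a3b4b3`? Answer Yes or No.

Yes

Ancestors of 67993ea (commits reachable by following parents): {28b8e9d, 2cec6e9, 2d26a77, 3d24d8c, 4370a60, 4cda2de, 552778b, 67993ea, 6a08227, 6a3b4b3, 790e7ef, 7c72523, 83b6bf6, 89ad597, be272c6, f4d17af, f719f64}.
6a3b4b3 is in that set, so it is an ancestor of 67993ea.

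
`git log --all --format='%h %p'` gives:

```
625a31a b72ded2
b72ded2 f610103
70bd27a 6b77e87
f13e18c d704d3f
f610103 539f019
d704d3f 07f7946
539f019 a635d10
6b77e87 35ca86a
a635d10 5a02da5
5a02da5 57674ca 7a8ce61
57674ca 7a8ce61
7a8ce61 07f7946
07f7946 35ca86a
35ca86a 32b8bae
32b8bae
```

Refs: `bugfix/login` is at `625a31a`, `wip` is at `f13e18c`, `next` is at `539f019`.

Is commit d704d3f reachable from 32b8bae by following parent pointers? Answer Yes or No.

No

Ancestors of 32b8bae: {32b8bae}.
d704d3f is not in that set, so it is not an ancestor of 32b8bae.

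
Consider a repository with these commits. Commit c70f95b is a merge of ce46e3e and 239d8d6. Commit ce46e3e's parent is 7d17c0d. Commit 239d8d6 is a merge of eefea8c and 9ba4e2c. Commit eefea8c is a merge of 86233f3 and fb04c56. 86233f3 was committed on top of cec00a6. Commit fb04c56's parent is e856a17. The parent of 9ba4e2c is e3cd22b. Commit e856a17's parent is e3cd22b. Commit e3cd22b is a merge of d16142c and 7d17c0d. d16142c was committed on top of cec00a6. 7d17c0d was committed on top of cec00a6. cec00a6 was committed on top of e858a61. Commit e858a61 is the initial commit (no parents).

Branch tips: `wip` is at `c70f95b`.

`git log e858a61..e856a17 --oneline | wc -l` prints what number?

Reachable from e856a17: {7d17c0d, cec00a6, d16142c, e3cd22b, e856a17, e858a61}.
Reachable from e858a61: {e858a61}.
In e856a17's history but not e858a61's: {7d17c0d, cec00a6, d16142c, e3cd22b, e856a17} — 5 commits.

5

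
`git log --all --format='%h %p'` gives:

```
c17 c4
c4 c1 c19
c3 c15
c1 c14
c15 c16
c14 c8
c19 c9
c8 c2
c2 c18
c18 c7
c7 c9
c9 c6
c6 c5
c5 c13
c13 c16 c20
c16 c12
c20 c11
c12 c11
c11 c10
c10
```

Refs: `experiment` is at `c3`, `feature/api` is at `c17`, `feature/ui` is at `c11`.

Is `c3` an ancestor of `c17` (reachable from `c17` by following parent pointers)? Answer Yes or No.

Ancestors of c17: {c1, c10, c11, c12, c13, c14, c16, c17, c18, c19, c2, c20, c4, c5, c6, c7, c8, c9}.
c3 is not in that set, so it is not an ancestor of c17.

No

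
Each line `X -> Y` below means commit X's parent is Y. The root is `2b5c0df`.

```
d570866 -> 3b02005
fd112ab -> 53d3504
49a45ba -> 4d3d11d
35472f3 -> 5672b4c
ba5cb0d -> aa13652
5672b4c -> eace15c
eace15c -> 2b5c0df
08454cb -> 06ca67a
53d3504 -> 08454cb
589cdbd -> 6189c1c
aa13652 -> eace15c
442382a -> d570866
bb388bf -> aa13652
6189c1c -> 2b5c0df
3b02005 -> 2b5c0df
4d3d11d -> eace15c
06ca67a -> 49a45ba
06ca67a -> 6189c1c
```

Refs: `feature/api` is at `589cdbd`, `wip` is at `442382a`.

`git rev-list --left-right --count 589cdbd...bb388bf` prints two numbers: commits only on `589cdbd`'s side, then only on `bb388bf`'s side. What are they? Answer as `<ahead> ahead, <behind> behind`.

Reachable from 589cdbd: {2b5c0df, 589cdbd, 6189c1c}.
Reachable from bb388bf: {2b5c0df, aa13652, bb388bf, eace15c}.
Only in 589cdbd's history (ahead): {589cdbd, 6189c1c} — 2.
Only in bb388bf's history (behind): {aa13652, bb388bf, eace15c} — 3.

2 ahead, 3 behind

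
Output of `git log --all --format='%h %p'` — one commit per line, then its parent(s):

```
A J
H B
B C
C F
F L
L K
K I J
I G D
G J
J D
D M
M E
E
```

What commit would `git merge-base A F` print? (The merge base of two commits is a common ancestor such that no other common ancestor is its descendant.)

Ancestors of A: {A, D, E, J, M}.
Ancestors of F: {D, E, F, G, I, J, K, L, M}.
Common ancestors: {D, E, J, M}.
Among these, J is not an ancestor of any other common ancestor — it is the merge base.

J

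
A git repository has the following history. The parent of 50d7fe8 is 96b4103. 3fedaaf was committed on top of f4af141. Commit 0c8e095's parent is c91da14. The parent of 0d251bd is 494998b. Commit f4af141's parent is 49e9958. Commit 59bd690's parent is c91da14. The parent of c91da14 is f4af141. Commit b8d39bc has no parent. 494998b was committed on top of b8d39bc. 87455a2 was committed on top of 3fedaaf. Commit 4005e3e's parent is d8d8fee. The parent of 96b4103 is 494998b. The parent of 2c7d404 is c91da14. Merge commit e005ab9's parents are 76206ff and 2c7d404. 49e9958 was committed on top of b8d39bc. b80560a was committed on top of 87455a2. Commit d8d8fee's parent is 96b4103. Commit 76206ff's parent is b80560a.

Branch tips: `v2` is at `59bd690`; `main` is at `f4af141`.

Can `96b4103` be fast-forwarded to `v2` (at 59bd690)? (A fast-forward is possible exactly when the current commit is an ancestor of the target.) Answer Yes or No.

A fast-forward from 96b4103 to 59bd690 is possible iff 96b4103 is an ancestor of 59bd690.
Ancestors of 59bd690: {49e9958, 59bd690, b8d39bc, c91da14, f4af141}.
96b4103 is not among them, so fast-forward is not possible.

No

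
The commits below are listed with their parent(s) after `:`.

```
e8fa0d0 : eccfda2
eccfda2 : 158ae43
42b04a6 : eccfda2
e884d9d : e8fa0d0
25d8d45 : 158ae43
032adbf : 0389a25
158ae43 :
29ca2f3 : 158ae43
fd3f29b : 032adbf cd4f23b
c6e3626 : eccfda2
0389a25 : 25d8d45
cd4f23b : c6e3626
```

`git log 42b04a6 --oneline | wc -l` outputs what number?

Walking parent pointers from 42b04a6: reachable set = {158ae43, 42b04a6, eccfda2}.
That is 3 commits.

3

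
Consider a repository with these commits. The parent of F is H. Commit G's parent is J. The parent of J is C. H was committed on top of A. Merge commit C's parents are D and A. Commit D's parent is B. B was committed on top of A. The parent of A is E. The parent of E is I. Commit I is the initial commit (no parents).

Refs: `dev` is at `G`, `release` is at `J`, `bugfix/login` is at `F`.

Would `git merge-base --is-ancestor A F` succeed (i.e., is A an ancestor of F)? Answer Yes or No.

Yes

Ancestors of F (commits reachable by following parents): {A, E, F, H, I}.
A is in that set, so it is an ancestor of F.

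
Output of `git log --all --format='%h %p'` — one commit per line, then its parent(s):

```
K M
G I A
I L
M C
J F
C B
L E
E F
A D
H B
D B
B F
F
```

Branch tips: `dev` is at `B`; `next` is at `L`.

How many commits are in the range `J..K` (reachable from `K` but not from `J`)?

4

Reachable from K: {B, C, F, K, M}.
Reachable from J: {F, J}.
In K's history but not J's: {B, C, K, M} — 4 commits.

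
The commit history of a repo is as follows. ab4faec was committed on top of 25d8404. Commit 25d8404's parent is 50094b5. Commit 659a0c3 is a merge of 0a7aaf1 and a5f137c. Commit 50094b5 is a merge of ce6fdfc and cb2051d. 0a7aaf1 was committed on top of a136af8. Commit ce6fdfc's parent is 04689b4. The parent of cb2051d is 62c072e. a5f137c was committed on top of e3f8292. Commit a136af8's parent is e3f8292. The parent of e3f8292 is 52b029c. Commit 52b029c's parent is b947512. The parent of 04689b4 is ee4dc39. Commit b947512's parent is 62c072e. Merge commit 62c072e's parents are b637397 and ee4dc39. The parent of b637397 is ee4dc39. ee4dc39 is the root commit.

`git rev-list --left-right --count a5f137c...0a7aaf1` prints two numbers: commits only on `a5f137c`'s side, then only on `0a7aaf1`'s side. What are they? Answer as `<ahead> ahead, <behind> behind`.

1 ahead, 2 behind

Reachable from a5f137c: {52b029c, 62c072e, a5f137c, b637397, b947512, e3f8292, ee4dc39}.
Reachable from 0a7aaf1: {0a7aaf1, 52b029c, 62c072e, a136af8, b637397, b947512, e3f8292, ee4dc39}.
Only in a5f137c's history (ahead): {a5f137c} — 1.
Only in 0a7aaf1's history (behind): {0a7aaf1, a136af8} — 2.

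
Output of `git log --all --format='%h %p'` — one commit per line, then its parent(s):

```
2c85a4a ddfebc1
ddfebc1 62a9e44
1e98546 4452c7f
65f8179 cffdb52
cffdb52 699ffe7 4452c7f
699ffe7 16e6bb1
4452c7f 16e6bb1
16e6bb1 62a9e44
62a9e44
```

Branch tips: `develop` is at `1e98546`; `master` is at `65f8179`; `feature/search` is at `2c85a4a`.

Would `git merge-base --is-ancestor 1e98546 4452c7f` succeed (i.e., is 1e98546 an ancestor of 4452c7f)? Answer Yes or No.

Ancestors of 4452c7f: {16e6bb1, 4452c7f, 62a9e44}.
1e98546 is not in that set, so it is not an ancestor of 4452c7f.

No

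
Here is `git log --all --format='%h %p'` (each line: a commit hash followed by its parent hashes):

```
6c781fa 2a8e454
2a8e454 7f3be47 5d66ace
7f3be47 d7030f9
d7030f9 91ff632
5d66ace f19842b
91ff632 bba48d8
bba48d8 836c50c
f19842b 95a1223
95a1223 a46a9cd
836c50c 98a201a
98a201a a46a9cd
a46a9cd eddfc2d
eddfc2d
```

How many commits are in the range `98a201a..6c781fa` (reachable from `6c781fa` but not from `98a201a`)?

Reachable from 6c781fa: {2a8e454, 5d66ace, 6c781fa, 7f3be47, 836c50c, 91ff632, 95a1223, 98a201a, a46a9cd, bba48d8, d7030f9, eddfc2d, f19842b}.
Reachable from 98a201a: {98a201a, a46a9cd, eddfc2d}.
In 6c781fa's history but not 98a201a's: {2a8e454, 5d66ace, 6c781fa, 7f3be47, 836c50c, 91ff632, 95a1223, bba48d8, d7030f9, f19842b} — 10 commits.

10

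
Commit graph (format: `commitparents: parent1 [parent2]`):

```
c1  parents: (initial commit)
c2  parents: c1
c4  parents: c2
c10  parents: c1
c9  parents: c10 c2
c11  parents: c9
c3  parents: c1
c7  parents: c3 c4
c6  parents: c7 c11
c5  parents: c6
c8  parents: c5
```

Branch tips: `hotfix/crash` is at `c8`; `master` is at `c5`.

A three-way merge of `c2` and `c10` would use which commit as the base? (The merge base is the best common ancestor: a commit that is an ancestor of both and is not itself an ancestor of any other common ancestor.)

Ancestors of c2: {c1, c2}.
Ancestors of c10: {c1, c10}.
Common ancestors: {c1}.
The only common ancestor is c1, so it is the merge base.

c1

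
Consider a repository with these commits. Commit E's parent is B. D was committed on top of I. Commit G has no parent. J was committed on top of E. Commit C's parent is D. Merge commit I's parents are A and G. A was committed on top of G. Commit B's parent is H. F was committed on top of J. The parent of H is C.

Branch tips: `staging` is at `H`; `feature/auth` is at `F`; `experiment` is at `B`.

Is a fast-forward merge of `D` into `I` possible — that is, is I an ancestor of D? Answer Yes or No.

A fast-forward from I to D is possible iff I is an ancestor of D.
Ancestors of D: {A, D, G, I}.
I is among them, so fast-forward is possible.

Yes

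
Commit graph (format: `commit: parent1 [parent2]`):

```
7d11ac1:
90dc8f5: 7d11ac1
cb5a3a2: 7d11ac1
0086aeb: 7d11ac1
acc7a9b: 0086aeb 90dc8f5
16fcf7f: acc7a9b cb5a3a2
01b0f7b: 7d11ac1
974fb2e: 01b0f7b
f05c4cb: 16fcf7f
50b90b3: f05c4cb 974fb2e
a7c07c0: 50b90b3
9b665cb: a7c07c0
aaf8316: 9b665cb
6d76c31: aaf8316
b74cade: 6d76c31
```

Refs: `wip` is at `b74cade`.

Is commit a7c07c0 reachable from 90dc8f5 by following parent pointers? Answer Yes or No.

No

Ancestors of 90dc8f5: {7d11ac1, 90dc8f5}.
a7c07c0 is not in that set, so it is not an ancestor of 90dc8f5.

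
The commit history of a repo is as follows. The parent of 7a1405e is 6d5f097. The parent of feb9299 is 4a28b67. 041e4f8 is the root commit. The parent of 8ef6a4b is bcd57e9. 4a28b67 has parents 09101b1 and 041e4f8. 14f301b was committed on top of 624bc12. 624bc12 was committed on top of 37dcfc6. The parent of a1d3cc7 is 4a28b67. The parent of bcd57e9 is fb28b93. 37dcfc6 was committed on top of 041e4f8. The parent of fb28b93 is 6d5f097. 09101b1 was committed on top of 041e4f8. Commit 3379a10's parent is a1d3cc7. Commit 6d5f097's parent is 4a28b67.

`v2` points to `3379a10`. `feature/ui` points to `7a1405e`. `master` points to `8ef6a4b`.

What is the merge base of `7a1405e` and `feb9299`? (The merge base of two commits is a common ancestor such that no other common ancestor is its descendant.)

Ancestors of 7a1405e: {041e4f8, 09101b1, 4a28b67, 6d5f097, 7a1405e}.
Ancestors of feb9299: {041e4f8, 09101b1, 4a28b67, feb9299}.
Common ancestors: {041e4f8, 09101b1, 4a28b67}.
Among these, 4a28b67 is not an ancestor of any other common ancestor — it is the merge base.

4a28b67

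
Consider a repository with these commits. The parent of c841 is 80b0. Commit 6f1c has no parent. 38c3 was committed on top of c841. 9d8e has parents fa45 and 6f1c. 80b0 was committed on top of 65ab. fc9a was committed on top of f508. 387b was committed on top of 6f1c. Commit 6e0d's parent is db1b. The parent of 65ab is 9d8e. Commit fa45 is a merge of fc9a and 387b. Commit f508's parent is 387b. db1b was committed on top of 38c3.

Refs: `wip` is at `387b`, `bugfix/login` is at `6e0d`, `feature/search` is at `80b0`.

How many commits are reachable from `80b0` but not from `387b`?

Reachable from 80b0: {387b, 65ab, 6f1c, 80b0, 9d8e, f508, fa45, fc9a}.
Reachable from 387b: {387b, 6f1c}.
In 80b0's history but not 387b's: {65ab, 80b0, 9d8e, f508, fa45, fc9a} — 6 commits.

6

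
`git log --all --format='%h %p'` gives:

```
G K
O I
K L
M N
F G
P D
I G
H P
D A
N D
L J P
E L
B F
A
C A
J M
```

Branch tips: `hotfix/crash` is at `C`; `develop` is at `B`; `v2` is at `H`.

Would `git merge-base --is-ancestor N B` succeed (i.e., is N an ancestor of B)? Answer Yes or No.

Yes

Ancestors of B (commits reachable by following parents): {A, B, D, F, G, J, K, L, M, N, P}.
N is in that set, so it is an ancestor of B.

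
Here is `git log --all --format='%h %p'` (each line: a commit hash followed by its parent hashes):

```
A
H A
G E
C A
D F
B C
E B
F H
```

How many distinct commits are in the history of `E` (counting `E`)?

Walking parent pointers from E: reachable set = {A, B, C, E}.
That is 4 commits.

4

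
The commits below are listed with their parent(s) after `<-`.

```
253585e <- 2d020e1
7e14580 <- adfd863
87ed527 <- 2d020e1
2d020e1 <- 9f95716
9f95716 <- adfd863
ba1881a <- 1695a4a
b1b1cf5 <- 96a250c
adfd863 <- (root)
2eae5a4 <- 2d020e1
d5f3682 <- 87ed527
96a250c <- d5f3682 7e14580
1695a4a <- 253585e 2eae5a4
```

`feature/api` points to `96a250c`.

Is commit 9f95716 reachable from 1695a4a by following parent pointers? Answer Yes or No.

Yes

Ancestors of 1695a4a (commits reachable by following parents): {1695a4a, 253585e, 2d020e1, 2eae5a4, 9f95716, adfd863}.
9f95716 is in that set, so it is an ancestor of 1695a4a.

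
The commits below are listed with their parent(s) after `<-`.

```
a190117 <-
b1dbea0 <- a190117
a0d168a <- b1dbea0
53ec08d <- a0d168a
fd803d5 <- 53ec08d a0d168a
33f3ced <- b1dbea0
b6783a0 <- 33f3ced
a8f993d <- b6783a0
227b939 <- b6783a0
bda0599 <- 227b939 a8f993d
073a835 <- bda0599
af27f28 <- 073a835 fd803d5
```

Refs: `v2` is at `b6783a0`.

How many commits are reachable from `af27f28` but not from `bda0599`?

Reachable from af27f28: {073a835, 227b939, 33f3ced, 53ec08d, a0d168a, a190117, a8f993d, af27f28, b1dbea0, b6783a0, bda0599, fd803d5}.
Reachable from bda0599: {227b939, 33f3ced, a190117, a8f993d, b1dbea0, b6783a0, bda0599}.
In af27f28's history but not bda0599's: {073a835, 53ec08d, a0d168a, af27f28, fd803d5} — 5 commits.

5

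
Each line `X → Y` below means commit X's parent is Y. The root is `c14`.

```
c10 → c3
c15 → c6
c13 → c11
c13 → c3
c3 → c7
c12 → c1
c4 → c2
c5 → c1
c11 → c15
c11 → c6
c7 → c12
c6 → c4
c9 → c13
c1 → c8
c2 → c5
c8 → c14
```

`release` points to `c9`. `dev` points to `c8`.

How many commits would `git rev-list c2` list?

Walking parent pointers from c2: reachable set = {c1, c14, c2, c5, c8}.
That is 5 commits.

5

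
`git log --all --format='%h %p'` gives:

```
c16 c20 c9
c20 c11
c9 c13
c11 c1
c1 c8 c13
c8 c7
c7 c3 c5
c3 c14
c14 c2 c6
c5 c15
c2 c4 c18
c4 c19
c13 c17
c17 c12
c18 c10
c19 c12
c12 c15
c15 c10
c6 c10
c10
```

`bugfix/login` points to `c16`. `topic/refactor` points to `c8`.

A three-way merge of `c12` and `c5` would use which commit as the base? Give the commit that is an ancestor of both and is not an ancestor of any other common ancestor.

c15

Ancestors of c12: {c10, c12, c15}.
Ancestors of c5: {c10, c15, c5}.
Common ancestors: {c10, c15}.
Among these, c15 is not an ancestor of any other common ancestor — it is the merge base.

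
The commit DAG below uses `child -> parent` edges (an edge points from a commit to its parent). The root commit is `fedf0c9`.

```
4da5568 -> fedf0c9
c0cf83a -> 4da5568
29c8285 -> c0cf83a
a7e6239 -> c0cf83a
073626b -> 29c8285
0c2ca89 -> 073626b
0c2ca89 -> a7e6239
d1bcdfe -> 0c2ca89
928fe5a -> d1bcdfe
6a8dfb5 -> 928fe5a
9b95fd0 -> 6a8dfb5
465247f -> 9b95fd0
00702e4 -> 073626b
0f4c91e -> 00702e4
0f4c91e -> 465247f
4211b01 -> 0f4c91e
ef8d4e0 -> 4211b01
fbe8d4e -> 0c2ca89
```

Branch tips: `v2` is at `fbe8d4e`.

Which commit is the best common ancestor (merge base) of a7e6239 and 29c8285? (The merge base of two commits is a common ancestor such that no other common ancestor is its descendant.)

c0cf83a

Ancestors of a7e6239: {4da5568, a7e6239, c0cf83a, fedf0c9}.
Ancestors of 29c8285: {29c8285, 4da5568, c0cf83a, fedf0c9}.
Common ancestors: {4da5568, c0cf83a, fedf0c9}.
Among these, c0cf83a is not an ancestor of any other common ancestor — it is the merge base.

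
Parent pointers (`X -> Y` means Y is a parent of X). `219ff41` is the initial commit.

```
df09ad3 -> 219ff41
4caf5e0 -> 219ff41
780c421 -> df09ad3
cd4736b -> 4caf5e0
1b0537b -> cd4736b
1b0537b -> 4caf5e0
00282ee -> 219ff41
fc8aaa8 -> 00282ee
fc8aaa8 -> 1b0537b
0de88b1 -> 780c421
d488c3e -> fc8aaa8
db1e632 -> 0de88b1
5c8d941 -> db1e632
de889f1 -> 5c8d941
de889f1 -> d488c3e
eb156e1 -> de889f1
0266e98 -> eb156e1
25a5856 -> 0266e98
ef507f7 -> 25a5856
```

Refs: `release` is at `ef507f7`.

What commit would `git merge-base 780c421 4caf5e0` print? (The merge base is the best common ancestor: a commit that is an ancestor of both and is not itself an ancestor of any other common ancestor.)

Ancestors of 780c421: {219ff41, 780c421, df09ad3}.
Ancestors of 4caf5e0: {219ff41, 4caf5e0}.
Common ancestors: {219ff41}.
The only common ancestor is 219ff41, so it is the merge base.

219ff41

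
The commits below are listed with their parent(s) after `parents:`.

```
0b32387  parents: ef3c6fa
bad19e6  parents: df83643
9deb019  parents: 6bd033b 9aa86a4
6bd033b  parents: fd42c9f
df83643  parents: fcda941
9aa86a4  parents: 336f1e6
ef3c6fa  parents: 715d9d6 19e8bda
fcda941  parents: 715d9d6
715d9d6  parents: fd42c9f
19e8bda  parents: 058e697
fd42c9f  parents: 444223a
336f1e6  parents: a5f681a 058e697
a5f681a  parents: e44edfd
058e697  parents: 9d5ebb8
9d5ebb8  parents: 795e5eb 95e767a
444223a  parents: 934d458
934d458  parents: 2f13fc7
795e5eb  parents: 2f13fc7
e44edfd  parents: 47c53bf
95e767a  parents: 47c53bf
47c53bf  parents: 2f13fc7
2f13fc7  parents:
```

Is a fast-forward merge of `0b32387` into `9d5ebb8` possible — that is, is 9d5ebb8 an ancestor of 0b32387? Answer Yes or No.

A fast-forward from 9d5ebb8 to 0b32387 is possible iff 9d5ebb8 is an ancestor of 0b32387.
Ancestors of 0b32387: {058e697, 0b32387, 19e8bda, 2f13fc7, 444223a, 47c53bf, 715d9d6, 795e5eb, 934d458, 95e767a, 9d5ebb8, ef3c6fa, fd42c9f}.
9d5ebb8 is among them, so fast-forward is possible.

Yes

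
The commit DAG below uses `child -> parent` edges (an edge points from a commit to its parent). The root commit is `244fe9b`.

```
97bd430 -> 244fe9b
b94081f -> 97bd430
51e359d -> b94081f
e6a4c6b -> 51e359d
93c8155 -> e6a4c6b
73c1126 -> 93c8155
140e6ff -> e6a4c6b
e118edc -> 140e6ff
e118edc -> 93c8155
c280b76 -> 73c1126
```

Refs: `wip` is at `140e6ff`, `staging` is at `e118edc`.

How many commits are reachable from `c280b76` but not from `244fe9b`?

7

Reachable from c280b76: {244fe9b, 51e359d, 73c1126, 93c8155, 97bd430, b94081f, c280b76, e6a4c6b}.
Reachable from 244fe9b: {244fe9b}.
In c280b76's history but not 244fe9b's: {51e359d, 73c1126, 93c8155, 97bd430, b94081f, c280b76, e6a4c6b} — 7 commits.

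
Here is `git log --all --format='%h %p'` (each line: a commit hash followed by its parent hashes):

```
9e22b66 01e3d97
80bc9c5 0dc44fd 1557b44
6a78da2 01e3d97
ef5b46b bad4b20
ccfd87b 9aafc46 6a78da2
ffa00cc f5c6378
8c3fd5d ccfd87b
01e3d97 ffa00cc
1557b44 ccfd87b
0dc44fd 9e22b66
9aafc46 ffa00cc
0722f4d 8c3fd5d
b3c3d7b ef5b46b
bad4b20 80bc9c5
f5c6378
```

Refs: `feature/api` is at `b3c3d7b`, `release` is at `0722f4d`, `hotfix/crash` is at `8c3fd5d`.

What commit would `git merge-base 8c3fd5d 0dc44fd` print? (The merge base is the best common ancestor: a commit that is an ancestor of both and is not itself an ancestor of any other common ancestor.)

Ancestors of 8c3fd5d: {01e3d97, 6a78da2, 8c3fd5d, 9aafc46, ccfd87b, f5c6378, ffa00cc}.
Ancestors of 0dc44fd: {01e3d97, 0dc44fd, 9e22b66, f5c6378, ffa00cc}.
Common ancestors: {01e3d97, f5c6378, ffa00cc}.
Among these, 01e3d97 is not an ancestor of any other common ancestor — it is the merge base.

01e3d97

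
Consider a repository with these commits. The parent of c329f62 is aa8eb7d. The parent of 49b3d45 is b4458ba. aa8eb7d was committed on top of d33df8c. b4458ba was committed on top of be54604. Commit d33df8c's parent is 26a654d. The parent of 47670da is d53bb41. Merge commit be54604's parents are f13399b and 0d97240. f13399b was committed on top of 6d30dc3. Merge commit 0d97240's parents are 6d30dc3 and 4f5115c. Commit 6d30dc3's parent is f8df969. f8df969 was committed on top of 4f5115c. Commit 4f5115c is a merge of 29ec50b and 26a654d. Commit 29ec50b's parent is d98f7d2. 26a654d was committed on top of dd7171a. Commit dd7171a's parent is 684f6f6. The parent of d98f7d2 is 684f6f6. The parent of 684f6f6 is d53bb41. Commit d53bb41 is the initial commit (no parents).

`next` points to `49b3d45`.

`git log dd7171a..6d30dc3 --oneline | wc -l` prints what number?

Reachable from 6d30dc3: {26a654d, 29ec50b, 4f5115c, 684f6f6, 6d30dc3, d53bb41, d98f7d2, dd7171a, f8df969}.
Reachable from dd7171a: {684f6f6, d53bb41, dd7171a}.
In 6d30dc3's history but not dd7171a's: {26a654d, 29ec50b, 4f5115c, 6d30dc3, d98f7d2, f8df969} — 6 commits.

6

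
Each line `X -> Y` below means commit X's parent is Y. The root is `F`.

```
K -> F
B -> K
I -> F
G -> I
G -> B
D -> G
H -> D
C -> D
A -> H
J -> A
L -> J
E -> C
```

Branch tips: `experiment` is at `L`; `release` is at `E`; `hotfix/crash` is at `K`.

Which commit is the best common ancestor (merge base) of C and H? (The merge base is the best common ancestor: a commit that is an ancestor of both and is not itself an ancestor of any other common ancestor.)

Ancestors of C: {B, C, D, F, G, I, K}.
Ancestors of H: {B, D, F, G, H, I, K}.
Common ancestors: {B, D, F, G, I, K}.
Among these, D is not an ancestor of any other common ancestor — it is the merge base.

D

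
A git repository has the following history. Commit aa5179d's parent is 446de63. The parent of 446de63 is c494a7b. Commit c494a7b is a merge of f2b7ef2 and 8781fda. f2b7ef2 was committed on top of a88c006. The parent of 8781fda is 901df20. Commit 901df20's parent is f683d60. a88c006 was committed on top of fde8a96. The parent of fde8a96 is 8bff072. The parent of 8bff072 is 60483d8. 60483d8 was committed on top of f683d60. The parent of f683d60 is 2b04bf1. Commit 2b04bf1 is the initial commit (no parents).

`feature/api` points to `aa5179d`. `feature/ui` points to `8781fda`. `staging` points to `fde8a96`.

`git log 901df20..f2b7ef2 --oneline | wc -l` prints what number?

Reachable from f2b7ef2: {2b04bf1, 60483d8, 8bff072, a88c006, f2b7ef2, f683d60, fde8a96}.
Reachable from 901df20: {2b04bf1, 901df20, f683d60}.
In f2b7ef2's history but not 901df20's: {60483d8, 8bff072, a88c006, f2b7ef2, fde8a96} — 5 commits.

5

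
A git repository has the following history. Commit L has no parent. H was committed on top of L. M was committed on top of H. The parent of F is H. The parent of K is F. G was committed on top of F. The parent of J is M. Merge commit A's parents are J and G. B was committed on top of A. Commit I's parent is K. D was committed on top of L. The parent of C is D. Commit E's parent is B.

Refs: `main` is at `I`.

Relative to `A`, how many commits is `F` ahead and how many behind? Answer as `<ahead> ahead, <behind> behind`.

0 ahead, 4 behind

Reachable from F: {F, H, L}.
Reachable from A: {A, F, G, H, J, L, M}.
Only in F's history (ahead): {} — 0.
Only in A's history (behind): {A, G, J, M} — 4.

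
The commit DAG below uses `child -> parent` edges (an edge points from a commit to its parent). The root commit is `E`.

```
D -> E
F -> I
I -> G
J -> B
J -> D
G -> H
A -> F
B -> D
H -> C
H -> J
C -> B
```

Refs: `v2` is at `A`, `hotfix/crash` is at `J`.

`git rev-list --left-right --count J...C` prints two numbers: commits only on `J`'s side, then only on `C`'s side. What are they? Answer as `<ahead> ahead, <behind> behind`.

Reachable from J: {B, D, E, J}.
Reachable from C: {B, C, D, E}.
Only in J's history (ahead): {J} — 1.
Only in C's history (behind): {C} — 1.

1 ahead, 1 behind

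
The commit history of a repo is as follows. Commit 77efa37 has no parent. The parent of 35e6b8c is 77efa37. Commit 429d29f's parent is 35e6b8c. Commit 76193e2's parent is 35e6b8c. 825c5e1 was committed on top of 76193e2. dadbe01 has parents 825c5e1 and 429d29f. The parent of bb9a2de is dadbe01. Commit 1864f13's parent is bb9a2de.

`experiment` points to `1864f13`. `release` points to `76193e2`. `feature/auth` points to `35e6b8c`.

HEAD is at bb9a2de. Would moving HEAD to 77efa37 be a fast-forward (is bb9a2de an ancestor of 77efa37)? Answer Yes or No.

A fast-forward from bb9a2de to 77efa37 is possible iff bb9a2de is an ancestor of 77efa37.
Ancestors of 77efa37: {77efa37}.
bb9a2de is not among them, so fast-forward is not possible.

No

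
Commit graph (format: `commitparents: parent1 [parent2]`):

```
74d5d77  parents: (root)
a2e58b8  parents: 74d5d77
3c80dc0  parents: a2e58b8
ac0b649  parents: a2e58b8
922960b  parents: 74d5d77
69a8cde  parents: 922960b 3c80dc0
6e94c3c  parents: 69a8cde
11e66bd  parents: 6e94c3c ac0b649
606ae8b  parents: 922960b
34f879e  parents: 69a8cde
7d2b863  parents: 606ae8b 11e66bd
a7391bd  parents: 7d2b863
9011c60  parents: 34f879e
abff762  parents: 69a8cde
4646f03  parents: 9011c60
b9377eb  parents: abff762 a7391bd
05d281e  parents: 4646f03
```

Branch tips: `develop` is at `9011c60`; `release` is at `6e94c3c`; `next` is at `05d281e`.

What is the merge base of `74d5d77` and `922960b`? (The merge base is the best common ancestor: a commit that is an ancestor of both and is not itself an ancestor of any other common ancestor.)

74d5d77

Ancestors of 74d5d77: {74d5d77}.
Ancestors of 922960b: {74d5d77, 922960b}.
Common ancestors: {74d5d77}.
The only common ancestor is 74d5d77, so it is the merge base.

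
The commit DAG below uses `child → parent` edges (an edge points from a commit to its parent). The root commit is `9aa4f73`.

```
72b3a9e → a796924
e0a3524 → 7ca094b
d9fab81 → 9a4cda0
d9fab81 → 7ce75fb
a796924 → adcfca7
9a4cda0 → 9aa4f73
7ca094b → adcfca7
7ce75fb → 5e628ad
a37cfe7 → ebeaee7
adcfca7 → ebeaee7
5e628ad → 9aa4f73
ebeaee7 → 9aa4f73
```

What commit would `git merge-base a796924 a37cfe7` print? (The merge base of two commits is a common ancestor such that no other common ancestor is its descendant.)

ebeaee7

Ancestors of a796924: {9aa4f73, a796924, adcfca7, ebeaee7}.
Ancestors of a37cfe7: {9aa4f73, a37cfe7, ebeaee7}.
Common ancestors: {9aa4f73, ebeaee7}.
Among these, ebeaee7 is not an ancestor of any other common ancestor — it is the merge base.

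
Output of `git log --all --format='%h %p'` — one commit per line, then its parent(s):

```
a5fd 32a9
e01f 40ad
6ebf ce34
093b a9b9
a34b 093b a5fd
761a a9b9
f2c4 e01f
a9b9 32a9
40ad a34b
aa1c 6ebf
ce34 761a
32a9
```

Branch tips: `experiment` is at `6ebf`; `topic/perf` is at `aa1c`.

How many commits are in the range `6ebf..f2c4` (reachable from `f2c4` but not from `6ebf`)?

Reachable from f2c4: {093b, 32a9, 40ad, a34b, a5fd, a9b9, e01f, f2c4}.
Reachable from 6ebf: {32a9, 6ebf, 761a, a9b9, ce34}.
In f2c4's history but not 6ebf's: {093b, 40ad, a34b, a5fd, e01f, f2c4} — 6 commits.

6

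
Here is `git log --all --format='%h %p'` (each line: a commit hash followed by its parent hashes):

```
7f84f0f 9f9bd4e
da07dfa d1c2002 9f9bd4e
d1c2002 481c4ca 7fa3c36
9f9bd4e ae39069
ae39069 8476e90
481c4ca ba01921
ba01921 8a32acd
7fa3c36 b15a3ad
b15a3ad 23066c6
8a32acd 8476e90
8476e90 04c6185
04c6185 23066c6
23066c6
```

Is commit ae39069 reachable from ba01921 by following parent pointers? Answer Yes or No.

Ancestors of ba01921: {04c6185, 23066c6, 8476e90, 8a32acd, ba01921}.
ae39069 is not in that set, so it is not an ancestor of ba01921.

No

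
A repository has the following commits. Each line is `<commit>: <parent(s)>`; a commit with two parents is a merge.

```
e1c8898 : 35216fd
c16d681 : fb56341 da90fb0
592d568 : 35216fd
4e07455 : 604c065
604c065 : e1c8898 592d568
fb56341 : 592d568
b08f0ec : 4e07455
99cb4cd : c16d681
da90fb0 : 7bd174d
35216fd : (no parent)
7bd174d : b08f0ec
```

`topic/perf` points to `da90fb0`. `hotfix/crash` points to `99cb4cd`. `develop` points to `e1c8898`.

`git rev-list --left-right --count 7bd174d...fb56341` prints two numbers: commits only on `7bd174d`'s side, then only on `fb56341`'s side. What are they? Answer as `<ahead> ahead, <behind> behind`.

Reachable from 7bd174d: {35216fd, 4e07455, 592d568, 604c065, 7bd174d, b08f0ec, e1c8898}.
Reachable from fb56341: {35216fd, 592d568, fb56341}.
Only in 7bd174d's history (ahead): {4e07455, 604c065, 7bd174d, b08f0ec, e1c8898} — 5.
Only in fb56341's history (behind): {fb56341} — 1.

5 ahead, 1 behind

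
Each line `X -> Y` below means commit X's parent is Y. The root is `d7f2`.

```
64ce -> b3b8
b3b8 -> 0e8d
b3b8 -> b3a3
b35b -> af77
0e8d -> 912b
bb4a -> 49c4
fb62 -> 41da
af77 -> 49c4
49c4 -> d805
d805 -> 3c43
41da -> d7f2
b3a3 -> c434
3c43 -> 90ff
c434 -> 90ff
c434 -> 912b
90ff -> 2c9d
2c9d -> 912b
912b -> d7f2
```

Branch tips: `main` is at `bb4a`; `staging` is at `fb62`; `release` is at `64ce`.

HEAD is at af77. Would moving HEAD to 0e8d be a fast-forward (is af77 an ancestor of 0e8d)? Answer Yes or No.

A fast-forward from af77 to 0e8d is possible iff af77 is an ancestor of 0e8d.
Ancestors of 0e8d: {0e8d, 912b, d7f2}.
af77 is not among them, so fast-forward is not possible.

No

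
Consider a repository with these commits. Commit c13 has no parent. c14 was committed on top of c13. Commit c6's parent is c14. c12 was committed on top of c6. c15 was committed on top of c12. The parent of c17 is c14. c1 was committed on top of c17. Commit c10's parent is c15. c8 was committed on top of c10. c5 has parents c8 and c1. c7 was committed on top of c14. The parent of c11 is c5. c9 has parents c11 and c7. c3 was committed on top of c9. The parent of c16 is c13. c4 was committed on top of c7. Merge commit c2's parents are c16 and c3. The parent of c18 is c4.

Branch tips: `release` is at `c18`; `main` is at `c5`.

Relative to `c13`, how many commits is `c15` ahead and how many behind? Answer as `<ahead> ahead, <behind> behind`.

4 ahead, 0 behind

Reachable from c15: {c12, c13, c14, c15, c6}.
Reachable from c13: {c13}.
Only in c15's history (ahead): {c12, c14, c15, c6} — 4.
Only in c13's history (behind): {} — 0.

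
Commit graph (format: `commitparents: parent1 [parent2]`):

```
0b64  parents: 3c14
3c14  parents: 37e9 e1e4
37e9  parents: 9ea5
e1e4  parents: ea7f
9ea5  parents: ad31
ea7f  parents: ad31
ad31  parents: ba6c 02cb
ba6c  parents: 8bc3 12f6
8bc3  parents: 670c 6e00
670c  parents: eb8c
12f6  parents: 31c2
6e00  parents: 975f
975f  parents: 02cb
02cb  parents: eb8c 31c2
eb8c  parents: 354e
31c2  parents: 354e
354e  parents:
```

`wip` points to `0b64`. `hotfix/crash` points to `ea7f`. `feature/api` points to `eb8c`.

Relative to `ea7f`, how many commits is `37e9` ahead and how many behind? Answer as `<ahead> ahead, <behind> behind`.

Reachable from 37e9: {02cb, 12f6, 31c2, 354e, 37e9, 670c, 6e00, 8bc3, 975f, 9ea5, ad31, ba6c, eb8c}.
Reachable from ea7f: {02cb, 12f6, 31c2, 354e, 670c, 6e00, 8bc3, 975f, ad31, ba6c, ea7f, eb8c}.
Only in 37e9's history (ahead): {37e9, 9ea5} — 2.
Only in ea7f's history (behind): {ea7f} — 1.

2 ahead, 1 behind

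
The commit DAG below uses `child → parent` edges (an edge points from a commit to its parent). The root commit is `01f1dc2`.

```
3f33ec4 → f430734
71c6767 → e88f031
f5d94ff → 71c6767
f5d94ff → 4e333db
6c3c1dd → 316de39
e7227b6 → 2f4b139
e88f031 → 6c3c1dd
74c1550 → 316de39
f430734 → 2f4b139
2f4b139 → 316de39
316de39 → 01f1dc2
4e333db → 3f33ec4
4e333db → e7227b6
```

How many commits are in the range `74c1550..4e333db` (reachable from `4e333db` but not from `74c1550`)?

5

Reachable from 4e333db: {01f1dc2, 2f4b139, 316de39, 3f33ec4, 4e333db, e7227b6, f430734}.
Reachable from 74c1550: {01f1dc2, 316de39, 74c1550}.
In 4e333db's history but not 74c1550's: {2f4b139, 3f33ec4, 4e333db, e7227b6, f430734} — 5 commits.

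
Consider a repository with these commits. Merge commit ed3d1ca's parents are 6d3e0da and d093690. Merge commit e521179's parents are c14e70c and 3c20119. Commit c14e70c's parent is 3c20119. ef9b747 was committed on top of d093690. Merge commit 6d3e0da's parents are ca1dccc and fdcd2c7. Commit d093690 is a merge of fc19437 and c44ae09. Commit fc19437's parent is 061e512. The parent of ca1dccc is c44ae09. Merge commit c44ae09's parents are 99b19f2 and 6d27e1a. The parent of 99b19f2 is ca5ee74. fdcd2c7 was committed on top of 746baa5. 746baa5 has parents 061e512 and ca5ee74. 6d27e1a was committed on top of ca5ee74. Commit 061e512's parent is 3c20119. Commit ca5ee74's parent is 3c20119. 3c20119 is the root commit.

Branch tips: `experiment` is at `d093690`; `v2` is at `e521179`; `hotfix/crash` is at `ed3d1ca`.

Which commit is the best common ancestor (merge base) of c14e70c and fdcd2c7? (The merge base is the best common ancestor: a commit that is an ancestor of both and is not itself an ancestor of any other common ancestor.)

3c20119

Ancestors of c14e70c: {3c20119, c14e70c}.
Ancestors of fdcd2c7: {061e512, 3c20119, 746baa5, ca5ee74, fdcd2c7}.
Common ancestors: {3c20119}.
The only common ancestor is 3c20119, so it is the merge base.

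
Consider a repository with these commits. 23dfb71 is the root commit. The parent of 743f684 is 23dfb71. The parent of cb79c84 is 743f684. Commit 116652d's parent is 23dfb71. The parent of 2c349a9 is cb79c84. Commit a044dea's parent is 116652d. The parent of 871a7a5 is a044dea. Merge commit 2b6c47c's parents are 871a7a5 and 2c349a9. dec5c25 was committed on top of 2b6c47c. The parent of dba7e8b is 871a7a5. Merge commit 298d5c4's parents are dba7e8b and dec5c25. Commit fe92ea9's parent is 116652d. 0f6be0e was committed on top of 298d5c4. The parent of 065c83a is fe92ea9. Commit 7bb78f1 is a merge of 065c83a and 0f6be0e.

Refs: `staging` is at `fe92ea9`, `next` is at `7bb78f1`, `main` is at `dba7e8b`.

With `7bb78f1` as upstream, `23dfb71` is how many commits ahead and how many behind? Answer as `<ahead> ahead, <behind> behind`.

0 ahead, 14 behind

Reachable from 23dfb71: {23dfb71}.
Reachable from 7bb78f1: {065c83a, 0f6be0e, 116652d, 23dfb71, 298d5c4, 2b6c47c, 2c349a9, 743f684, 7bb78f1, 871a7a5, a044dea, cb79c84, dba7e8b, dec5c25, fe92ea9}.
Only in 23dfb71's history (ahead): {} — 0.
Only in 7bb78f1's history (behind): {065c83a, 0f6be0e, 116652d, 298d5c4, 2b6c47c, 2c349a9, 743f684, 7bb78f1, 871a7a5, a044dea, cb79c84, dba7e8b, dec5c25, fe92ea9} — 14.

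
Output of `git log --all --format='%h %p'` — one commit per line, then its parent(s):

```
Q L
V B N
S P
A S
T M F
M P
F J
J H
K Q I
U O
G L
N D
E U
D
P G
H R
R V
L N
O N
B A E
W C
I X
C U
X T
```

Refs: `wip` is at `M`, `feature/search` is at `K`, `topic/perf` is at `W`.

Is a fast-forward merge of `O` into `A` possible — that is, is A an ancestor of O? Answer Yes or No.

No

A fast-forward from A to O is possible iff A is an ancestor of O.
Ancestors of O: {D, N, O}.
A is not among them, so fast-forward is not possible.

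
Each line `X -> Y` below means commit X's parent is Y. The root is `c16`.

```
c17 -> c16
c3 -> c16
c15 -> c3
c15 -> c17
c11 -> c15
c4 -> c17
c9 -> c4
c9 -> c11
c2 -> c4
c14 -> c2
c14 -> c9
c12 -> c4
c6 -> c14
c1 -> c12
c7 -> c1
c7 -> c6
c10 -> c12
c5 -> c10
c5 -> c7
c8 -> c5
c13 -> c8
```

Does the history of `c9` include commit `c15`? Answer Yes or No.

Yes

Ancestors of c9 (commits reachable by following parents): {c11, c15, c16, c17, c3, c4, c9}.
c15 is in that set, so it is an ancestor of c9.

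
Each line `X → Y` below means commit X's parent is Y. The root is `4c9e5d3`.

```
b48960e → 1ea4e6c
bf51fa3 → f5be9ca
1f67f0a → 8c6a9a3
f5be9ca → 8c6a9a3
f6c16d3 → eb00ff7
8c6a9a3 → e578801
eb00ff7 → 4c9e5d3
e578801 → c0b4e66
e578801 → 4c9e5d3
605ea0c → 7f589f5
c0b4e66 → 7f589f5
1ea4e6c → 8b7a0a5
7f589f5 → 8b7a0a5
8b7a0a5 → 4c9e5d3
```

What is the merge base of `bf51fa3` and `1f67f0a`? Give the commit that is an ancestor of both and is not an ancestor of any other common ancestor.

8c6a9a3

Ancestors of bf51fa3: {4c9e5d3, 7f589f5, 8b7a0a5, 8c6a9a3, bf51fa3, c0b4e66, e578801, f5be9ca}.
Ancestors of 1f67f0a: {1f67f0a, 4c9e5d3, 7f589f5, 8b7a0a5, 8c6a9a3, c0b4e66, e578801}.
Common ancestors: {4c9e5d3, 7f589f5, 8b7a0a5, 8c6a9a3, c0b4e66, e578801}.
Among these, 8c6a9a3 is not an ancestor of any other common ancestor — it is the merge base.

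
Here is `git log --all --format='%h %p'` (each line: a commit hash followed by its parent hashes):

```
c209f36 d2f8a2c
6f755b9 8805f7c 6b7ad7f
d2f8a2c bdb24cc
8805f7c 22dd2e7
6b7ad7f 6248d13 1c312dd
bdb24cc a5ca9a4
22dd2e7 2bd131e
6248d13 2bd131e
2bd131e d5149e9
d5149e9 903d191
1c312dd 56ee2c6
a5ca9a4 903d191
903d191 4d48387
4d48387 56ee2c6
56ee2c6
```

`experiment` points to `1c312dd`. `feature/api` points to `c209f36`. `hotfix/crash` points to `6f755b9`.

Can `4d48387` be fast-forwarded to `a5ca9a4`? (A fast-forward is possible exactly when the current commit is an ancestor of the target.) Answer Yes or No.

Yes

A fast-forward from 4d48387 to a5ca9a4 is possible iff 4d48387 is an ancestor of a5ca9a4.
Ancestors of a5ca9a4: {4d48387, 56ee2c6, 903d191, a5ca9a4}.
4d48387 is among them, so fast-forward is possible.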